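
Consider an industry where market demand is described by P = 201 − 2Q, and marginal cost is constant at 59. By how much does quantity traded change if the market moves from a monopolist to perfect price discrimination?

A monopolist chooses Q where MR = MC. MR = 201 − 4Q; setting this equal to 59 gives Q = 35.5 and P = 130.
Under first-degree price discrimination the firm charges each unit its demand price and produces up to where P = MC, i.e. Q = 71. Consumer surplus is zero; producer surplus equals total surplus.
Change in quantity traded: 71 − 35.5 = 35.5.

Quantity traded rises by 35.5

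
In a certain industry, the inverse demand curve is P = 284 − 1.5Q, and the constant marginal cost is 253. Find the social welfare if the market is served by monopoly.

TS = 240.25

Monopoly sets MR = MC: 284 − 3Q = 253 ⇒ Q = 31/3, P = 284 − 1.5·31/3 = 268.5.
CS = ½·(284 − 268.5)·31/3 = 961/12; PS = (268.5 − 253)·31/3 = 961/6; TS = 240.25.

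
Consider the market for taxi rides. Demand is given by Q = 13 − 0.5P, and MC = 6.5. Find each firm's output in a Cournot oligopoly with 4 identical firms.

q_i = 1.95

Inverting demand: P = 26 − 2Q.
Cournot with 4 identical firms: the symmetric best-response condition is 26 − 10q = 6.5. Each firm produces q = 1.95, total output Q = 7.8, price P = 10.4.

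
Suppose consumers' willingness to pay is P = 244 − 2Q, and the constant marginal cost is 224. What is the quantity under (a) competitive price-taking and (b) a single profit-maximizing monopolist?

Competition: Q = 10; Monopoly: Q = 5

Under competition P = MC = 224, so Q = (244 − 224)/2 = 10.
Monopoly sets MR = MC: 244 − 4Q = 224 ⇒ Q = 5, P = 244 − 2·5 = 234.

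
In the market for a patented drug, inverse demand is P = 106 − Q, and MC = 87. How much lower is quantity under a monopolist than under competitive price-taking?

Under competition P = MC = 87, so Q = (106 − 87)/1 = 19.
The monopolist equates marginal revenue to marginal cost: 106 − 2Q = 87, so Q = 9.5. From demand, P = 96.5.
Change in quantity: 9.5 − 19 = −9.5.

Q falls by 9.5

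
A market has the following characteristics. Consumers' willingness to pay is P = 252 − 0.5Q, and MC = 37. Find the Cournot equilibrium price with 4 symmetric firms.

In a 4-firm Cournot equilibrium, symmetry and the first-order condition give q = (252 − 37)/(2.5) = 86. So Q = 344 and P = 80.

P = 80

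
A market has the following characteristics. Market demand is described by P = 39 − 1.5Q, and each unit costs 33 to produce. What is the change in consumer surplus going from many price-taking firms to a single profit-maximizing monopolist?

Under competition P = MC = 33, so Q = (39 − 33)/1.5 = 4.
CS = ½·(39 − 33)·4 = 12.
Monopoly sets MR = MC: 39 − 3Q = 33 ⇒ Q = 2, P = 39 − 1.5·2 = 36.
CS = ½·(39 − 36)·2 = 3.
Change in consumer surplus: 3 − 12 = −9.

Consumer surplus falls by 9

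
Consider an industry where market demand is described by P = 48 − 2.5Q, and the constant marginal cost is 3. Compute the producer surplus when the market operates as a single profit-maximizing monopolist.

Monopoly sets MR = MC: 48 − 5Q = 3 ⇒ Q = 9, P = 48 − 2.5·9 = 25.5.
PS = (25.5 − 3)·9 = 202.5.

PS = 202.5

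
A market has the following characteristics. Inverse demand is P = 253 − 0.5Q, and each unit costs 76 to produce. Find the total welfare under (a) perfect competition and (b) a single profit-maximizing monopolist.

Competition: TS = 31329; Monopoly: TS = 23496.75

Perfect competition: P = MC = 76, so 253 − 0.5Q = 76 and Q = 354.
CS = ½·(253 − 76)·354 = 31329; PS = (76 − 76)·354 = 0; TS = 31329.
The monopolist equates marginal revenue to marginal cost: 253 − Q = 76, so Q = 177. From demand, P = 164.5.
CS = ½·(253 − 164.5)·177 = 7832.25; PS = (164.5 − 76)·177 = 15664.5; TS = 23496.75.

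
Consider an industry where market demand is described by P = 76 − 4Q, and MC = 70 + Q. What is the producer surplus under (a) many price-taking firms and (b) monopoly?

Competition: PS = 0.72; Monopoly: PS = 2

Competitive equilibrium sets price equal to marginal cost: 76 − 4Q = 70 + Q, so Q = 1.2 and P = 71.2.
PS = P·Q − VC(Q) = 71.2·1.2 − (70·1.2 + ½·1·1.2²) = 0.72.
A monopolist chooses Q where MR = MC. MR = 76 − 8Q; setting this equal to 70 + Q gives Q = 2/3 and P = 220/3.
PS = P·Q − VC(Q) = 220/3·2/3 − (70·2/3 + ½·1·(2/3)²) = 2.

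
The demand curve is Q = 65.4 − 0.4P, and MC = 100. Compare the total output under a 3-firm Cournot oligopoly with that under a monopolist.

Inverting demand: P = 163.5 − 2.5Q.
With 3 symmetric Cournot firms, each firm's FOC gives 163.5 − 10q = 100, so q = 6.35, Q = 3·6.35 = 19.05, and P = 115.875.
Monopoly sets MR = MC: 163.5 − 5Q = 100 ⇒ Q = 12.7, P = 163.5 − 2.5·12.7 = 131.75.

Cournot: Q = 19.05; Monopoly: Q = 12.7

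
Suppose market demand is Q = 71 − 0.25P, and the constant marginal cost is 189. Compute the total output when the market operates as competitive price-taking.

Q = 23.75

Inverting demand: P = 284 − 4Q.
Perfect competition: P = MC = 189, so 284 − 4Q = 189 and Q = 23.75.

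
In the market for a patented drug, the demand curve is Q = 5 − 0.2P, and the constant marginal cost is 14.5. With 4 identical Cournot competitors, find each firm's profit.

Inverting demand: P = 25 − 5Q.
With 4 symmetric Cournot firms, each firm's FOC gives 25 − 25q = 14.5, so q = 0.42, Q = 4·0.42 = 1.68, and P = 16.6.
Each firm's profit = (16.6 − 14.5)·0.42 = 0.882.

π_i = 0.882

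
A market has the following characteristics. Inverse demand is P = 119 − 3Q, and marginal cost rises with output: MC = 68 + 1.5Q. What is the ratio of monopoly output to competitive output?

Monopoly sets MR = MC: 119 − 6Q = 68 + 1.5Q ⇒ Q = 6.8, P = 119 − 3·6.8 = 98.6.
Under competition P = MC: 119 − 3Q = 68 + 1.5Q ⇒ Q = 34/3, P = 85.
Ratio Q_m/Q_c = 6.8/(34/3) = 0.6.

Q_m/Q_c = 0.6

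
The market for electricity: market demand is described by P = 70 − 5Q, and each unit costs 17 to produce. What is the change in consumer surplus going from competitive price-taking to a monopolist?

Consumer surplus falls by 210.675

Competitive firms price at marginal cost: P = 17, giving Q = 10.6.
CS = ½·(70 − 17)·10.6 = 280.9.
Monopoly sets MR = MC: 70 − 10Q = 17 ⇒ Q = 5.3, P = 70 − 5·5.3 = 43.5.
CS = ½·(70 − 43.5)·5.3 = 70.225.
Change in consumer surplus: 70.225 − 280.9 = −210.675.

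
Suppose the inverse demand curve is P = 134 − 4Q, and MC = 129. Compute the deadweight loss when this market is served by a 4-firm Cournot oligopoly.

DWL = 0.125

Competitive firms price at marginal cost: P = 129, giving Q = 1.25.
In a 4-firm Cournot equilibrium, symmetry and the first-order condition give q = (134 − 129)/(20) = 0.25. So Q = 1 and P = 130.
DWL is the triangle between Q = 1 and Q = 1.25: ½·(1.25 − 1)·(130 − 129) = 0.125.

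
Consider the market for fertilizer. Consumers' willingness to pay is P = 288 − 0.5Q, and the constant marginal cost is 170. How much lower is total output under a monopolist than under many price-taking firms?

Total output falls by 118

Perfect competition: P = MC = 170, so 288 − 0.5Q = 170 and Q = 236.
A monopolist chooses Q where MR = MC. MR = 288 − Q; setting this equal to 170 gives Q = 118 and P = 229.
Change in total output: 118 − 236 = −118.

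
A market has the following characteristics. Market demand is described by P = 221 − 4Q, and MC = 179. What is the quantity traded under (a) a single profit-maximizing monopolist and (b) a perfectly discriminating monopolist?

A monopolist chooses Q where MR = MC. MR = 221 − 8Q; setting this equal to 179 gives Q = 5.25 and P = 200.
With perfect price discrimination, output is the efficient level Q = 10.5 (where demand meets MC), but every buyer pays their willingness to pay: CS = 0 and PS = total surplus.

Monopoly: Q = 5.25; Perfect PD: Q = 10.5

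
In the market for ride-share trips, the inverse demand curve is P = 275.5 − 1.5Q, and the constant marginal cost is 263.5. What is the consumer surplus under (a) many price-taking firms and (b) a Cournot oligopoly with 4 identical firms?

Perfect competition: P = MC = 263.5, so 275.5 − 1.5Q = 263.5 and Q = 8.
CS = ½·(275.5 − 263.5)·8 = 48.
With 4 symmetric Cournot firms, each firm's FOC gives 275.5 − 7.5q = 263.5, so q = 1.6, Q = 4·1.6 = 6.4, and P = 265.9.
CS = ½·(275.5 − 265.9)·6.4 = 30.72.

Competition: CS = 48; Cournot: CS = 30.72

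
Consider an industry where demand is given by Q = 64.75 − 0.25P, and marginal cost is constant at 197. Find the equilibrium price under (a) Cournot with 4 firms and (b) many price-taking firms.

Inverting demand: P = 259 − 4Q.
With 4 symmetric Cournot firms, each firm's FOC gives 259 − 20q = 197, so q = 3.1, Q = 4·3.1 = 12.4, and P = 209.4.
Under competition P = MC = 197, so Q = (259 − 197)/4 = 15.5.

Cournot: P = 209.4; Competition: P = 197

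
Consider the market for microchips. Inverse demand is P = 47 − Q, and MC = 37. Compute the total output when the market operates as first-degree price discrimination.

Q = 10

With perfect price discrimination, output is the efficient level Q = 10 (where demand meets MC), but every buyer pays their willingness to pay: CS = 0 and PS = total surplus.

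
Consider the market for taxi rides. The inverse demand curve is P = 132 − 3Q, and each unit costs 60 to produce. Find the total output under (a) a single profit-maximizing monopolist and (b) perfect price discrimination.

Monopoly: Q = 12; Perfect PD: Q = 24

Monopoly sets MR = MC: 132 − 6Q = 60 ⇒ Q = 12, P = 132 − 3·12 = 96.
Under first-degree price discrimination the firm charges each unit its demand price and produces up to where P = MC, i.e. Q = 24. Consumer surplus is zero; producer surplus equals total surplus.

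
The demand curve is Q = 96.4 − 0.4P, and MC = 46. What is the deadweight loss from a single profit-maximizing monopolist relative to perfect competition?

DWL = 1901.25

Inverting demand: P = 241 − 2.5Q.
Perfect competition: P = MC = 46, so 241 − 2.5Q = 46 and Q = 78.
The monopolist equates marginal revenue to marginal cost: 241 − 5Q = 46, so Q = 39. From demand, P = 143.5.
DWL is the triangle between Q = 39 and Q = 78: ½·(78 − 39)·(143.5 − 46) = 1901.25.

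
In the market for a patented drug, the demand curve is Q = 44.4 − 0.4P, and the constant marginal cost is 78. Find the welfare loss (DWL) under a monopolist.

DWL = 54.45

Inverting demand: P = 111 − 2.5Q.
Competitive firms price at marginal cost: P = 78, giving Q = 13.2.
The monopolist equates marginal revenue to marginal cost: 111 − 5Q = 78, so Q = 6.6. From demand, P = 94.5.
DWL is the triangle between Q = 6.6 and Q = 13.2: ½·(13.2 − 6.6)·(94.5 − 78) = 54.45.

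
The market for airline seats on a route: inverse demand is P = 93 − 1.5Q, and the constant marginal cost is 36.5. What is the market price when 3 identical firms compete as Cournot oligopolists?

In a 3-firm Cournot equilibrium, symmetry and the first-order condition give q = (93 − 36.5)/(6) = 113/12. So Q = 28.25 and P = 50.625.

P = 50.625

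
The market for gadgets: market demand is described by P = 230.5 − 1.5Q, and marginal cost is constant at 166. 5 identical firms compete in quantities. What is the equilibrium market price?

In a 5-firm Cournot equilibrium, symmetry and the first-order condition give q = (230.5 − 166)/(9) = 43/6. So Q = 215/6 and P = 176.75.

P = 176.75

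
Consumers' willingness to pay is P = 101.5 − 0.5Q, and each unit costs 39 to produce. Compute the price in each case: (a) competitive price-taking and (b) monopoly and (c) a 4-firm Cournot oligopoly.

Competition: P = 39; Monopoly: P = 70.25; Cournot: P = 51.5

Competitive firms price at marginal cost: P = 39, giving Q = 125.
Monopoly sets MR = MC: 101.5 − Q = 39 ⇒ Q = 62.5, P = 101.5 − 0.5·62.5 = 70.25.
In a 4-firm Cournot equilibrium, symmetry and the first-order condition give q = (101.5 − 39)/(2.5) = 25. So Q = 100 and P = 51.5.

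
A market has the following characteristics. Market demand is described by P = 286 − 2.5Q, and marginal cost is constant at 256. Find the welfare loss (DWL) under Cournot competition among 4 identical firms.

DWL = 7.2

Perfect competition: P = MC = 256, so 286 − 2.5Q = 256 and Q = 12.
Cournot with 4 identical firms: the symmetric best-response condition is 286 − 12.5q = 256. Each firm produces q = 2.4, total output Q = 9.6, price P = 262.
DWL is the triangle between Q = 9.6 and Q = 12: ½·(12 − 9.6)·(262 − 256) = 7.2.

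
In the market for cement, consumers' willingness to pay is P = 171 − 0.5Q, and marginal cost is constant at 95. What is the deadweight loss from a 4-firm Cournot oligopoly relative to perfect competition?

Under competition P = MC = 95, so Q = (171 − 95)/0.5 = 152.
In a 4-firm Cournot equilibrium, symmetry and the first-order condition give q = (171 − 95)/(2.5) = 30.4. So Q = 121.6 and P = 110.2.
DWL is the triangle between Q = 121.6 and Q = 152: ½·(152 − 121.6)·(110.2 − 95) = 231.04.

DWL = 231.04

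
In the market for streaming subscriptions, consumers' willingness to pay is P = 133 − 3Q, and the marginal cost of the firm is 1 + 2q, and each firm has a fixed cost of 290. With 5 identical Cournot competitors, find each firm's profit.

π_i = −115.76

In a 5-firm Cournot equilibrium, symmetry and the first-order condition give q = (133 − 1)/(20) = 6.6. So Q = 33 and P = 34.
Each firm's profit = 34·6.6 − (1·6.6 + ½·2·6.6²) − 290 = −115.76.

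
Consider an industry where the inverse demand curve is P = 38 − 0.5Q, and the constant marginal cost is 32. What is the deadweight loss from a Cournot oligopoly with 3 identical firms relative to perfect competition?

DWL = 2.25

Perfect competition: P = MC = 32, so 38 − 0.5Q = 32 and Q = 12.
Cournot with 3 identical firms: the symmetric best-response condition is 38 − 2q = 32. Each firm produces q = 3, total output Q = 9, price P = 33.5.
DWL is the triangle between Q = 9 and Q = 12: ½·(12 − 9)·(33.5 − 32) = 2.25.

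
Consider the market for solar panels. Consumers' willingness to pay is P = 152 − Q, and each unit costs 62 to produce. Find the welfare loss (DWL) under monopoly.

Perfect competition: P = MC = 62, so 152 − Q = 62 and Q = 90.
A monopolist chooses Q where MR = MC. MR = 152 − 2Q; setting this equal to 62 gives Q = 45 and P = 107.
DWL is the triangle between Q = 45 and Q = 90: ½·(90 − 45)·(107 − 62) = 1012.5.

DWL = 1012.5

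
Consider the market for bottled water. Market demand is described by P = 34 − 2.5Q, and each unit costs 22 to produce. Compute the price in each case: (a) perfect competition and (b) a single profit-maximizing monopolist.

Under competition P = MC = 22, so Q = (34 − 22)/2.5 = 4.8.
Monopoly sets MR = MC: 34 − 5Q = 22 ⇒ Q = 2.4, P = 34 − 2.5·2.4 = 28.

Competition: P = 22; Monopoly: P = 28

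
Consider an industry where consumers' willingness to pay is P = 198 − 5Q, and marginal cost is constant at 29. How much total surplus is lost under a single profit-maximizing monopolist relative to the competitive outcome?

DWL = 714.025

Under competition P = MC = 29, so Q = (198 − 29)/5 = 33.8.
A monopolist chooses Q where MR = MC. MR = 198 − 10Q; setting this equal to 29 gives Q = 16.9 and P = 113.5.
DWL is the triangle between Q = 16.9 and Q = 33.8: ½·(33.8 − 16.9)·(113.5 − 29) = 714.025.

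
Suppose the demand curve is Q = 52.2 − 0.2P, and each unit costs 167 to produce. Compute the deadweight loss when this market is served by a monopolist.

DWL = 220.9

Inverting demand: P = 261 − 5Q.
Perfect competition: P = MC = 167, so 261 − 5Q = 167 and Q = 18.8.
Monopoly sets MR = MC: 261 − 10Q = 167 ⇒ Q = 9.4, P = 261 − 5·9.4 = 214.
DWL is the triangle between Q = 9.4 and Q = 18.8: ½·(18.8 − 9.4)·(214 − 167) = 220.9.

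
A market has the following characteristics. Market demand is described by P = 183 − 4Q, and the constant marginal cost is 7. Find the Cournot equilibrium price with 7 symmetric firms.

P = 29

In a 7-firm Cournot equilibrium, symmetry and the first-order condition give q = (183 − 7)/(32) = 5.5. So Q = 38.5 and P = 29.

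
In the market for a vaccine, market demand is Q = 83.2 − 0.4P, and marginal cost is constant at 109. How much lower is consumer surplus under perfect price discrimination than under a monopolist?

Inverting demand: P = 208 − 2.5Q.
The monopolist equates marginal revenue to marginal cost: 208 − 5Q = 109, so Q = 19.8. From demand, P = 158.5.
CS = ½·(208 − 158.5)·19.8 = 490.05.
A perfectly discriminating monopolist sells every unit with P(Q) ≥ MC(Q), so output equals the competitive quantity Q = 39.6. Each buyer pays their reservation price, so CS = 0 and the firm captures all surplus.
CS = 0.
Change in consumer surplus: 0 − 490.05 = −490.05.

CS falls by 490.05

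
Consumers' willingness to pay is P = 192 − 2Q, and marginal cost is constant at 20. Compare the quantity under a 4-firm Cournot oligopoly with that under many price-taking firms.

In a 4-firm Cournot equilibrium, symmetry and the first-order condition give q = (192 − 20)/(10) = 17.2. So Q = 68.8 and P = 54.4.
Under competition P = MC = 20, so Q = (192 − 20)/2 = 86.

Cournot: Q = 68.8; Competition: Q = 86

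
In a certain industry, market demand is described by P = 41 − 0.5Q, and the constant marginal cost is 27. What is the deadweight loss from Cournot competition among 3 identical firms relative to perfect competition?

DWL = 12.25

Perfect competition: P = MC = 27, so 41 − 0.5Q = 27 and Q = 28.
Cournot with 3 identical firms: the symmetric best-response condition is 41 − 2q = 27. Each firm produces q = 7, total output Q = 21, price P = 30.5.
DWL is the triangle between Q = 21 and Q = 28: ½·(28 − 21)·(30.5 − 27) = 12.25.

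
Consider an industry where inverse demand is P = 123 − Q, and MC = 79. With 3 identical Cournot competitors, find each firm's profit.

In a 3-firm Cournot equilibrium, symmetry and the first-order condition give q = (123 − 79)/(4) = 11. So Q = 33 and P = 90.
Each firm's profit = (90 − 79)·11 = 121.

π_i = 121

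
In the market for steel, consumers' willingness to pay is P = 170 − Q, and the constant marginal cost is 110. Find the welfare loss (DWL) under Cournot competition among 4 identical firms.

DWL = 72

Perfect competition: P = MC = 110, so 170 − Q = 110 and Q = 60.
In a 4-firm Cournot equilibrium, symmetry and the first-order condition give q = (170 − 110)/(5) = 12. So Q = 48 and P = 122.
DWL is the triangle between Q = 48 and Q = 60: ½·(60 − 48)·(122 − 110) = 72.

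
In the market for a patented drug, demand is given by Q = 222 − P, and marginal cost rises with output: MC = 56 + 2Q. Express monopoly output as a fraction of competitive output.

Q_m/Q_c = 0.75

Inverting demand: P = 222 − Q.
Monopoly sets MR = MC: 222 − 2Q = 56 + 2Q ⇒ Q = 41.5, P = 222 − 41.5 = 180.5.
Under competition P = MC: 222 − Q = 56 + 2Q ⇒ Q = 166/3, P = 500/3.
Ratio Q_m/Q_c = 41.5/(166/3) = 0.75.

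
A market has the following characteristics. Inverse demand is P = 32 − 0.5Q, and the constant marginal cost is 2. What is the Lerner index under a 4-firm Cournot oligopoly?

Lerner index = 0.75

With 4 symmetric Cournot firms, each firm's FOC gives 32 − 2.5q = 2, so q = 12, Q = 4·12 = 48, and P = 8.
Lerner index = (P − MC)/P = (8 − 2)/8 = 0.75.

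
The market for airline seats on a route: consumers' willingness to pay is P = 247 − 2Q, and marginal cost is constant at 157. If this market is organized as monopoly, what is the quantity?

Q = 22.5

Monopoly sets MR = MC: 247 − 4Q = 157 ⇒ Q = 22.5, P = 247 − 2·22.5 = 202.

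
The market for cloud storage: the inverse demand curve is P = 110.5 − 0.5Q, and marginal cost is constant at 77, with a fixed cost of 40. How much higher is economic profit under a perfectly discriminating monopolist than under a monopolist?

Monopoly sets MR = MC: 110.5 − Q = 77 ⇒ Q = 33.5, P = 110.5 − 0.5·33.5 = 93.75.
Profit = (93.75 − 77)·33.5 − 40 = 521.125.
With perfect price discrimination, output is the efficient level Q = 67 (where demand meets MC), but every buyer pays their willingness to pay: CS = 0 and PS = total surplus.
PS equals the full surplus area, 1122.25. Profit = 1122.25 − 40 = 1082.25.
Change in economic profit: 1082.25 − 521.125 = 561.125.

π rises by 561.125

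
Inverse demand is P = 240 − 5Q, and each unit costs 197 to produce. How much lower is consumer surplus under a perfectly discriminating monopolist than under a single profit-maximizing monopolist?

Consumer surplus falls by 46.225

Monopoly sets MR = MC: 240 − 10Q = 197 ⇒ Q = 4.3, P = 240 − 5·4.3 = 218.5.
CS = ½·(240 − 218.5)·4.3 = 46.225.
A perfectly discriminating monopolist sells every unit with P(Q) ≥ MC(Q), so output equals the competitive quantity Q = 8.6. Each buyer pays their reservation price, so CS = 0 and the firm captures all surplus.
CS = 0.
Change in consumer surplus: 0 − 46.225 = −46.225.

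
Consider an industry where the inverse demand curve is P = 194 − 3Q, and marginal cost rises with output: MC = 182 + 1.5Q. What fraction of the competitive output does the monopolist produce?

Q_m/Q_c = 0.6

The monopolist equates marginal revenue to marginal cost: 194 − 6Q = 182 + 1.5Q, so Q = 1.6. From demand, P = 189.2.
Competitive equilibrium sets price equal to marginal cost: 194 − 3Q = 182 + 1.5Q, so Q = 8/3 and P = 186.
Ratio Q_m/Q_c = 1.6/(8/3) = 0.6.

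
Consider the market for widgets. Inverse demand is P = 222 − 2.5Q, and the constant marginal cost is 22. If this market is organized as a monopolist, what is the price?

P = 122

A monopolist chooses Q where MR = MC. MR = 222 − 5Q; setting this equal to 22 gives Q = 40 and P = 122.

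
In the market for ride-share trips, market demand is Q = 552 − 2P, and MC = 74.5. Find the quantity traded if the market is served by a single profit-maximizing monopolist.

Q = 201.5

Inverting demand: P = 276 − 0.5Q.
A monopolist chooses Q where MR = MC. MR = 276 − Q; setting this equal to 74.5 gives Q = 201.5 and P = 175.25.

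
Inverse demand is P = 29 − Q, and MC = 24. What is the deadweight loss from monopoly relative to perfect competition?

Competitive firms price at marginal cost: P = 24, giving Q = 5.
The monopolist equates marginal revenue to marginal cost: 29 − 2Q = 24, so Q = 2.5. From demand, P = 26.5.
DWL is the triangle between Q = 2.5 and Q = 5: ½·(5 − 2.5)·(26.5 − 24) = 3.125.

DWL = 3.125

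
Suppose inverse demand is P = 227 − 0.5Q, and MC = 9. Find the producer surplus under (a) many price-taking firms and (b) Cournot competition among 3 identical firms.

Perfect competition: P = MC = 9, so 227 − 0.5Q = 9 and Q = 436.
PS = (9 − 9)·436 = 0.
In a 3-firm Cournot equilibrium, symmetry and the first-order condition give q = (227 − 9)/(2) = 109. So Q = 327 and P = 63.5.
PS = (63.5 − 9)·327 = 17821.5.

Competition: PS = 0; Cournot: PS = 17821.5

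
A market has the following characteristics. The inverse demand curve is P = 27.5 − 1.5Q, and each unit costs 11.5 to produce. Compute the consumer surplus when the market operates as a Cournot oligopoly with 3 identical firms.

In a 3-firm Cournot equilibrium, symmetry and the first-order condition give q = (27.5 − 11.5)/(6) = 8/3. So Q = 8 and P = 15.5.
CS = ½·(27.5 − 15.5)·8 = 48.

CS = 48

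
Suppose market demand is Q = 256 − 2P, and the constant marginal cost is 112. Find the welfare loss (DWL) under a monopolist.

DWL = 64

Inverting demand: P = 128 − 0.5Q.
Competitive firms price at marginal cost: P = 112, giving Q = 32.
The monopolist equates marginal revenue to marginal cost: 128 − Q = 112, so Q = 16. From demand, P = 120.
DWL is the triangle between Q = 16 and Q = 32: ½·(32 − 16)·(120 − 112) = 64.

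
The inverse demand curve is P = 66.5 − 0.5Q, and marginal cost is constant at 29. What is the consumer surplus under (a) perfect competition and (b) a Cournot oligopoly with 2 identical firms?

Competition: CS = 1406.25; Cournot: CS = 625

Under competition P = MC = 29, so Q = (66.5 − 29)/0.5 = 75.
CS = ½·(66.5 − 29)·75 = 1406.25.
In a 2-firm Cournot equilibrium, symmetry and the first-order condition give q = (66.5 − 29)/(1.5) = 25. So Q = 50 and P = 41.5.
CS = ½·(66.5 − 41.5)·50 = 625.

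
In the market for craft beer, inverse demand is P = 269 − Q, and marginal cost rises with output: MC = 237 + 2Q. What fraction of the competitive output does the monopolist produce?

The monopolist equates marginal revenue to marginal cost: 269 − 2Q = 237 + 2Q, so Q = 8. From demand, P = 261.
Under competition P = MC: 269 − Q = 237 + 2Q ⇒ Q = 32/3, P = 775/3.
Ratio Q_m/Q_c = 8/(32/3) = 0.75.

Q_m/Q_c = 0.75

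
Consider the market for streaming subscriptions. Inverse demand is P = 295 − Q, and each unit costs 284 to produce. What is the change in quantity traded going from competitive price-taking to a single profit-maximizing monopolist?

Q falls by 5.5

Competitive firms price at marginal cost: P = 284, giving Q = 11.
A monopolist chooses Q where MR = MC. MR = 295 − 2Q; setting this equal to 284 gives Q = 5.5 and P = 289.5.
Change in quantity traded: 5.5 − 11 = −5.5.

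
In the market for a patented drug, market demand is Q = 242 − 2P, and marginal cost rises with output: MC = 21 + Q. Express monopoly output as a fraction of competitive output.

Inverting demand: P = 121 − 0.5Q.
The monopolist equates marginal revenue to marginal cost: 121 − Q = 21 + Q, so Q = 50. From demand, P = 96.
Competitive equilibrium sets price equal to marginal cost: 121 − 0.5Q = 21 + Q, so Q = 200/3 and P = 263/3.
Ratio Q_m/Q_c = 50/(200/3) = 0.75.

Q_m/Q_c = 0.75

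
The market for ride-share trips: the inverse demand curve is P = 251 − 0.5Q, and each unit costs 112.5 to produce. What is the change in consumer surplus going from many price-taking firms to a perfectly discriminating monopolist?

Consumer surplus falls by 19182.25

Competitive firms price at marginal cost: P = 112.5, giving Q = 277.
CS = ½·(251 − 112.5)·277 = 19182.25.
With perfect price discrimination, output is the efficient level Q = 277 (where demand meets MC), but every buyer pays their willingness to pay: CS = 0 and PS = total surplus.
CS = 0.
Change in consumer surplus: 0 − 19182.25 = −19182.25.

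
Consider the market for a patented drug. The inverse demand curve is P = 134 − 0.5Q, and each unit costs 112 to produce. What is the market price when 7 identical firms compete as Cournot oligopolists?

In a 7-firm Cournot equilibrium, symmetry and the first-order condition give q = (134 − 112)/(4) = 5.5. So Q = 38.5 and P = 114.75.

P = 114.75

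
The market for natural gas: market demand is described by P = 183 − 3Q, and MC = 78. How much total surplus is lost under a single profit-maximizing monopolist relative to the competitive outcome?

DWL = 459.375

Perfect competition: P = MC = 78, so 183 − 3Q = 78 and Q = 35.
The monopolist equates marginal revenue to marginal cost: 183 − 6Q = 78, so Q = 17.5. From demand, P = 130.5.
DWL is the triangle between Q = 17.5 and Q = 35: ½·(35 − 17.5)·(130.5 − 78) = 459.375.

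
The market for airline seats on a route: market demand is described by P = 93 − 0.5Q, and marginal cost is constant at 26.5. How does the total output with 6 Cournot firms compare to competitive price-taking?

With 6 symmetric Cournot firms, each firm's FOC gives 93 − 3.5q = 26.5, so q = 19, Q = 6·19 = 114, and P = 36.
Competitive firms price at marginal cost: P = 26.5, giving Q = 133.

Cournot: Q = 114; Competition: Q = 133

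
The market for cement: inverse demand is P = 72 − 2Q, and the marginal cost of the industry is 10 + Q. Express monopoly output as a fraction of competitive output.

Q_m/Q_c = 0.6

Monopoly sets MR = MC: 72 − 4Q = 10 + Q ⇒ Q = 12.4, P = 72 − 2·12.4 = 47.2.
Under competition P = MC: 72 − 2Q = 10 + Q ⇒ Q = 62/3, P = 92/3.
Ratio Q_m/Q_c = 12.4/(62/3) = 0.6.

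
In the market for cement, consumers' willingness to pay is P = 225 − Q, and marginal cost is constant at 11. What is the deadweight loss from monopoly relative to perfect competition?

Under competition P = MC = 11, so Q = (225 − 11)/1 = 214.
The monopolist equates marginal revenue to marginal cost: 225 − 2Q = 11, so Q = 107. From demand, P = 118.
DWL is the triangle between Q = 107 and Q = 214: ½·(214 − 107)·(118 − 11) = 5724.5.

DWL = 5724.5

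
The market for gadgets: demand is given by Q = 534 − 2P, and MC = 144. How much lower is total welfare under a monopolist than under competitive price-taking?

Total welfare falls by 3782.25

Inverting demand: P = 267 − 0.5Q.
Under competition P = MC = 144, so Q = (267 − 144)/0.5 = 246.
CS = ½·(267 − 144)·246 = 15129; PS = (144 − 144)·246 = 0; TS = 15129.
A monopolist chooses Q where MR = MC. MR = 267 − Q; setting this equal to 144 gives Q = 123 and P = 205.5.
CS = ½·(267 − 205.5)·123 = 3782.25; PS = (205.5 − 144)·123 = 7564.5; TS = 11346.75.
Change in total welfare: 11346.75 − 15129 = −3782.25.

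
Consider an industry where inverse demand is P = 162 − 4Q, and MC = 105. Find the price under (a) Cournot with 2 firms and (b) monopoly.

Cournot: P = 124; Monopoly: P = 133.5

In a 2-firm Cournot equilibrium, symmetry and the first-order condition give q = (162 − 105)/(12) = 4.75. So Q = 9.5 and P = 124.
A monopolist chooses Q where MR = MC. MR = 162 − 8Q; setting this equal to 105 gives Q = 7.125 and P = 133.5.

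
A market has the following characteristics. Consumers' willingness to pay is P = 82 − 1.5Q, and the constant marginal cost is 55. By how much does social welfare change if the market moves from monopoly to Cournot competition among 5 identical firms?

TS rises by 54

A monopolist chooses Q where MR = MC. MR = 82 − 3Q; setting this equal to 55 gives Q = 9 and P = 68.5.
CS = ½·(82 − 68.5)·9 = 60.75; PS = (68.5 − 55)·9 = 121.5; TS = 182.25.
In a 5-firm Cournot equilibrium, symmetry and the first-order condition give q = (82 − 55)/(9) = 3. So Q = 15 and P = 59.5.
CS = ½·(82 − 59.5)·15 = 168.75; PS = (59.5 − 55)·15 = 67.5; TS = 236.25.
Change in social welfare: 236.25 − 182.25 = 54.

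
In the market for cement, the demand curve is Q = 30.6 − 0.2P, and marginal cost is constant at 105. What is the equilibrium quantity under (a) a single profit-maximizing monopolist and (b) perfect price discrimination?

Inverting demand: P = 153 − 5Q.
Monopoly sets MR = MC: 153 − 10Q = 105 ⇒ Q = 4.8, P = 153 − 5·4.8 = 129.
With perfect price discrimination, output is the efficient level Q = 9.6 (where demand meets MC), but every buyer pays their willingness to pay: CS = 0 and PS = total surplus.

Monopoly: Q = 4.8; Perfect PD: Q = 9.6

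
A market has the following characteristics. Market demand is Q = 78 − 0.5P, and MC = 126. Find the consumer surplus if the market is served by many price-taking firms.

Inverting demand: P = 156 − 2Q.
Competitive firms price at marginal cost: P = 126, giving Q = 15.
CS = ½·(156 − 126)·15 = 225.

CS = 225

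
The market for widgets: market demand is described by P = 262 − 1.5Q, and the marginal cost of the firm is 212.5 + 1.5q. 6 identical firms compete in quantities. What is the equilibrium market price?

In a 6-firm Cournot equilibrium, symmetry and the first-order condition give q = (262 − 212.5)/(12) = 4.125. So Q = 24.75 and P = 224.875.

P = 224.875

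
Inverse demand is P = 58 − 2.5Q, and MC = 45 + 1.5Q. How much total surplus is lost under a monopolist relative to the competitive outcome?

DWL = 3.125

Under competition P = MC: 58 − 2.5Q = 45 + 1.5Q ⇒ Q = 3.25, P = 49.875.
A monopolist chooses Q where MR = MC. MR = 58 − 5Q; setting this equal to 45 + 1.5Q gives Q = 2 and P = 53.
CS = ½·(58 − 49.875)·3.25 = 845/64; PS = (49.875·3.25 − 45·3.25 − ½·1.5·3.25²) = 507/64; TS = 21.125.
CS = ½·(58 − 53)·2 = 5; PS = (53·2 − 45·2 − ½·1.5·2²) = 13; TS = 18.
DWL = 21.125 − 18 = 3.125.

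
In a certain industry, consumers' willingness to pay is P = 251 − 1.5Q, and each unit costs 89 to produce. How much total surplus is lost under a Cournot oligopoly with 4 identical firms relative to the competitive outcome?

DWL = 349.92

Perfect competition: P = MC = 89, so 251 − 1.5Q = 89 and Q = 108.
Cournot with 4 identical firms: the symmetric best-response condition is 251 − 7.5q = 89. Each firm produces q = 21.6, total output Q = 86.4, price P = 121.4.
DWL is the triangle between Q = 86.4 and Q = 108: ½·(108 − 86.4)·(121.4 − 89) = 349.92.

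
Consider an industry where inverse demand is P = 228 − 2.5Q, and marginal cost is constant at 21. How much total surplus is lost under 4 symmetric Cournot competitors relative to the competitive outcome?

DWL = 342.792

Perfect competition: P = MC = 21, so 228 − 2.5Q = 21 and Q = 82.8.
Cournot with 4 identical firms: the symmetric best-response condition is 228 − 12.5q = 21. Each firm produces q = 16.56, total output Q = 66.24, price P = 62.4.
DWL is the triangle between Q = 66.24 and Q = 82.8: ½·(82.8 − 66.24)·(62.4 − 21) = 342.792.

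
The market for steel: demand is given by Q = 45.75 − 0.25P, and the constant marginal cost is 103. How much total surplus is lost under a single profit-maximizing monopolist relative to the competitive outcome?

DWL = 200

Inverting demand: P = 183 − 4Q.
Competitive firms price at marginal cost: P = 103, giving Q = 20.
Monopoly sets MR = MC: 183 − 8Q = 103 ⇒ Q = 10, P = 183 − 4·10 = 143.
DWL is the triangle between Q = 10 and Q = 20: ½·(20 − 10)·(143 − 103) = 200.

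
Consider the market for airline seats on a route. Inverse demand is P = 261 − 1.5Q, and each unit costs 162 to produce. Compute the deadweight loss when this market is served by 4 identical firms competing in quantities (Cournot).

DWL = 130.68

Under competition P = MC = 162, so Q = (261 − 162)/1.5 = 66.
Cournot with 4 identical firms: the symmetric best-response condition is 261 − 7.5q = 162. Each firm produces q = 13.2, total output Q = 52.8, price P = 181.8.
DWL is the triangle between Q = 52.8 and Q = 66: ½·(66 − 52.8)·(181.8 − 162) = 130.68.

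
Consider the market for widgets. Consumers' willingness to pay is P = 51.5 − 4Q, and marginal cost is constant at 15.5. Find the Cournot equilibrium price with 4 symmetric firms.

P = 22.7

With 4 symmetric Cournot firms, each firm's FOC gives 51.5 − 20q = 15.5, so q = 1.8, Q = 4·1.8 = 7.2, and P = 22.7.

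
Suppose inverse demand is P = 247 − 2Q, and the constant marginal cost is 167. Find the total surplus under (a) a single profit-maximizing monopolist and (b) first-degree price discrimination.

A monopolist chooses Q where MR = MC. MR = 247 − 4Q; setting this equal to 167 gives Q = 20 and P = 207.
CS = ½·(247 − 207)·20 = 400; PS = (207 − 167)·20 = 800; TS = 1200.
With perfect price discrimination, output is the efficient level Q = 40 (where demand meets MC), but every buyer pays their willingness to pay: CS = 0 and PS = total surplus.
TS = 1600 (equal to competitive TS).

Monopoly: TS = 1200; Perfect PD: TS = 1600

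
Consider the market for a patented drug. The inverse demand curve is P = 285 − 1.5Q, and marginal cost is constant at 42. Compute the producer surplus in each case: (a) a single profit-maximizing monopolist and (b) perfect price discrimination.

Monopoly: PS = 9841.5; Perfect PD: PS = 19683

A monopolist chooses Q where MR = MC. MR = 285 − 3Q; setting this equal to 42 gives Q = 81 and P = 163.5.
PS = (163.5 − 42)·81 = 9841.5.
Under first-degree price discrimination the firm charges each unit its demand price and produces up to where P = MC, i.e. Q = 162. Consumer surplus is zero; producer surplus equals total surplus.
PS = ½·(285 − 42)·162 = 19683.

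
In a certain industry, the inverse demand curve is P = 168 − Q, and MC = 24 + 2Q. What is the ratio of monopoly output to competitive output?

Monopoly sets MR = MC: 168 − 2Q = 24 + 2Q ⇒ Q = 36, P = 168 − 36 = 132.
Competitive equilibrium sets price equal to marginal cost: 168 − Q = 24 + 2Q, so Q = 48 and P = 120.
Ratio Q_m/Q_c = 36/48 = 0.75.

Q_m/Q_c = 0.75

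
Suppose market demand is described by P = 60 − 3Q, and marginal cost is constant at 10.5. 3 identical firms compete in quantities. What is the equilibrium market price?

Cournot with 3 identical firms: the symmetric best-response condition is 60 − 12q = 10.5. Each firm produces q = 4.125, total output Q = 12.375, price P = 22.875.

P = 22.875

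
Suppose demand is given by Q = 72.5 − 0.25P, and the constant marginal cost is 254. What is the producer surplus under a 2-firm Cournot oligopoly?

Inverting demand: P = 290 − 4Q.
In a 2-firm Cournot equilibrium, symmetry and the first-order condition give q = (290 − 254)/(12) = 3. So Q = 6 and P = 266.
PS = (266 − 254)·6 = 72.

PS = 72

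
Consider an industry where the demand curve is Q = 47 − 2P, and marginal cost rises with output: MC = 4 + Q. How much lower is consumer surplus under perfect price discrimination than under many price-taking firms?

Inverting demand: P = 23.5 − 0.5Q.
Under competition P = MC: 23.5 − 0.5Q = 4 + Q ⇒ Q = 13, P = 17.
CS = ½·(23.5 − 17)·13 = 42.25.
With perfect price discrimination, output is the efficient level Q = 13 (where demand meets MC), but every buyer pays their willingness to pay: CS = 0 and PS = total surplus.
CS = 0.
Change in consumer surplus: 0 − 42.25 = −42.25.

CS falls by 42.25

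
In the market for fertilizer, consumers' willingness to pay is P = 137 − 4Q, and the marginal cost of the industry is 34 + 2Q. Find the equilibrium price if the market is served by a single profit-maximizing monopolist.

The monopolist equates marginal revenue to marginal cost: 137 − 8Q = 34 + 2Q, so Q = 10.3. From demand, P = 95.8.

P = 95.8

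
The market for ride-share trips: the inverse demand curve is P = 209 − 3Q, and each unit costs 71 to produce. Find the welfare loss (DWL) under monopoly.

Under competition P = MC = 71, so Q = (209 − 71)/3 = 46.
Monopoly sets MR = MC: 209 − 6Q = 71 ⇒ Q = 23, P = 209 − 3·23 = 140.
DWL is the triangle between Q = 23 and Q = 46: ½·(46 − 23)·(140 − 71) = 793.5.

DWL = 793.5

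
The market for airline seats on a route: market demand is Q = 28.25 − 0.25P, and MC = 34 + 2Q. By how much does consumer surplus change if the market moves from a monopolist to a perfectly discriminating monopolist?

Consumer surplus falls by 124.82

Inverting demand: P = 113 − 4Q.
The monopolist equates marginal revenue to marginal cost: 113 − 8Q = 34 + 2Q, so Q = 7.9. From demand, P = 81.4.
CS = ½·(113 − 81.4)·7.9 = 124.82.
Under first-degree price discrimination the firm charges each unit its demand price and produces up to where P = MC, i.e. Q = 79/6. Consumer surplus is zero; producer surplus equals total surplus.
CS = 0.
Change in consumer surplus: 0 − 124.82 = −124.82.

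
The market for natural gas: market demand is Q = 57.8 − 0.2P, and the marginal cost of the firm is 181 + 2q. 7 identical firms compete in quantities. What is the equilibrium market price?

Inverting demand: P = 289 − 5Q.
With 7 symmetric Cournot firms, each firm's FOC gives 289 − 40q = 181 + 2q, so q = 18/7, Q = 7·18/7 = 18, and P = 199.

P = 199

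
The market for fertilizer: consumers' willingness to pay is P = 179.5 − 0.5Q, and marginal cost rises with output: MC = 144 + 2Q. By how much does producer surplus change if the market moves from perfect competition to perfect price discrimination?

Competitive equilibrium sets price equal to marginal cost: 179.5 − 0.5Q = 144 + 2Q, so Q = 14.2 and P = 172.4.
PS = P·Q − VC(Q) = 172.4·14.2 − (144·14.2 + ½·2·14.2²) = 201.64.
A perfectly discriminating monopolist sells every unit with P(Q) ≥ MC(Q), so output equals the competitive quantity Q = 14.2. Each buyer pays their reservation price, so CS = 0 and the firm captures all surplus.
PS = ½·(179.5 − 144)·14.2 = 252.05.
Change in producer surplus: 252.05 − 201.64 = 50.41.

PS rises by 50.41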